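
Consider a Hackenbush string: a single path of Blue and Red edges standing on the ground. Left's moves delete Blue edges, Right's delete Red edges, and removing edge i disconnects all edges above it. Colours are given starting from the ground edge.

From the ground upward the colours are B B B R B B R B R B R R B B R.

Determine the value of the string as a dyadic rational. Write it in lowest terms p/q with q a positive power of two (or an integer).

Prefix values for B B B R B B R B R B R R B B R via {L|R} + simplicity:
value_1 [B]  L=[0]  R=[none]  so 1
value_2 [BB]  L=[0 1]  R=[none]  so 2
value_3 [BBB]  L=[0 1 2]  R=[none]  so 3
value_4 [BBBR]  L=[0 1 2]  R=[3]  so 5/2
value_5 [BBBRB]  L=[0 1 2 5/2]  R=[3]  so 11/4
value_6 [BBBRBB]  L=[0 1 2 5/2 11/4]  R=[3]  so 23/8
value_7 [BBBRBBR]  L=[0 1 2 5/2 11/4]  R=[23/8 3]  so 45/16
value_8 [BBBRBBRB]  L=[0 1 2 5/2 11/4 45/16]  R=[23/8 3]  so 91/32
value_9 [BBBRBBRBR]  L=[0 1 2 5/2 11/4 45/16]  R=[91/32 23/8 3]  so 181/64
value_10 [BBBRBBRBRB]  L=[0 1 2 5/2 11/4 45/16 181/64]  R=[91/32 23/8 3]  so 363/128
value_11 [BBBRBBRBRBR]  L=[0 1 2 5/2 11/4 45/16 181/64]  R=[363/128 91/32 23/8 3]  so 725/256
value_12 [BBBRBBRBRBRR]  L=[0 1 2 5/2 11/4 45/16 181/64]  R=[725/256 363/128 91/32 23/8 3]  so 1449/512
value_13 [BBBRBBRBRBRRB]  L=[0 1 2 5/2 11/4 45/16 181/64 1449/512]  R=[725/256 363/128 91/32 23/8 3]  so 2899/1024
value_14 [BBBRBBRBRBRRBB]  L=[0 1 2 5/2 11/4 45/16 181/64 1449/512 2899/1024]  R=[725/256 363/128 91/32 23/8 3]  so 5799/2048
value_15 [BBBRBBRBRBRRBBR]  L=[0 1 2 5/2 11/4 45/16 181/64 1449/512 2899/1024]  R=[5799/2048 725/256 363/128 91/32 23/8 3]  so 11597/4096

11597/4096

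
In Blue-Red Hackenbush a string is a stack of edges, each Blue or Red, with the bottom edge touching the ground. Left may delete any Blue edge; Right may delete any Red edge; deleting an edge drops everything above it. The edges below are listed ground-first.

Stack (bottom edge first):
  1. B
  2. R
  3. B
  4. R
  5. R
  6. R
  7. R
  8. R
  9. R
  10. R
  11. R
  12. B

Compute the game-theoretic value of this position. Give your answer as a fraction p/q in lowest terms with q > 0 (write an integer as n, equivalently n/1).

val(B) = { 0 | none } gives 1
val(BR) = { 0 | 1 } gives 1/2
val(BRB) = { 0; 1/2 | 1 } gives 3/4
val(BRBR) = { 0; 1/2 | 3/4; 1 } gives 5/8
val(BRBRR) = { 0; 1/2 | 5/8; 3/4; 1 } gives 9/16
val(BRBRRR) = { 0; 1/2 | 9/16; 5/8; 3/4; 1 } gives 17/32
val(BRBRRRR) = { 0; 1/2 | 17/32; 9/16; 5/8; 3/4; 1 } gives 33/64
val(BRBRRRRR) = { 0; 1/2 | 33/64; 17/32; 9/16; 5/8; 3/4; 1 } gives 65/128
val(BRBRRRRRR) = { 0; 1/2 | 65/128; 33/64; 17/32; 9/16; 5/8; 3/4; 1 } gives 129/256
val(BRBRRRRRRR) = { 0; 1/2 | 129/256; 65/128; 33/64; 17/32; 9/16; 5/8; 3/4; 1 } gives 257/512
val(BRBRRRRRRRR) = { 0; 1/2 | 257/512; 129/256; 65/128; 33/64; 17/32; 9/16; 5/8; 3/4; 1 } gives 513/1024
val(BRBRRRRRRRRB) = { 0; 1/2; 513/1024 | 257/512; 129/256; 65/128; 33/64; 17/32; 9/16; 5/8; 3/4; 1 } gives 1027/2048

1027/2048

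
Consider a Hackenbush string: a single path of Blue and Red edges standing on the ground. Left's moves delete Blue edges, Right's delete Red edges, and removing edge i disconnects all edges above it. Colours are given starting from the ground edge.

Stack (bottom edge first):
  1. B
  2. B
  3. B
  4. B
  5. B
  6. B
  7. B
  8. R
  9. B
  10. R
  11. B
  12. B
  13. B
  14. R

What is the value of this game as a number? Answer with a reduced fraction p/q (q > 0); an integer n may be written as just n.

G_1 [B]  L=[0]  R=[∅]  => 1
G_2 [BB]  L=[0,1]  R=[∅]  => 2
G_3 [BBB]  L=[0,1,2]  R=[∅]  => 3
G_4 [BBBB]  L=[0,1,2,3]  R=[∅]  => 4
G_5 [BBBBB]  L=[0,1,2,3,4]  R=[∅]  => 5
G_6 [BBBBBB]  L=[0,1,2,3,4,5]  R=[∅]  => 6
G_7 [BBBBBBB]  L=[0,1,2,3,4,5,6]  R=[∅]  => 7
G_8 [BBBBBBBR]  L=[0,1,2,3,4,5,6]  R=[7]  => 13/2
G_9 [BBBBBBBRB]  L=[0,1,2,3,4,5,6,13/2]  R=[7]  => 27/4
G_10 [BBBBBBBRBR]  L=[0,1,2,3,4,5,6,13/2]  R=[27/4,7]  => 53/8
G_11 [BBBBBBBRBRB]  L=[0,1,2,3,4,5,6,13/2,53/8]  R=[27/4,7]  => 107/16
G_12 [BBBBBBBRBRBB]  L=[0,1,2,3,4,5,6,13/2,53/8,107/16]  R=[27/4,7]  => 215/32
G_13 [BBBBBBBRBRBBB]  L=[0,1,2,3,4,5,6,13/2,53/8,107/16,215/32]  R=[27/4,7]  => 431/64
G_14 [BBBBBBBRBRBBBR]  L=[0,1,2,3,4,5,6,13/2,53/8,107/16,215/32]  R=[431/64,27/4,7]  => 861/128

861/128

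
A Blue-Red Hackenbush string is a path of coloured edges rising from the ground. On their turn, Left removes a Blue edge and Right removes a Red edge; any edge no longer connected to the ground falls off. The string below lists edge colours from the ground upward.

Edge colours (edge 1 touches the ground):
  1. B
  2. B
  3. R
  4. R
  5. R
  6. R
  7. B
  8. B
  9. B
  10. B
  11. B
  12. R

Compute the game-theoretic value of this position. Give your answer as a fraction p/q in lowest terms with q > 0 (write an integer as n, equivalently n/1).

Prefix values for B B R R R R B B B B B R via {L|R} + simplicity:
B: Left { 0 }, Right { (no moves) } -> simplest 1
BB: Left { 0 1 }, Right { (no moves) } -> simplest 2
BBR: Left { 0 1 }, Right { 2 } -> simplest 3/2
BBRR: Left { 0 1 }, Right { 3/2 2 } -> simplest 5/4
BBRRR: Left { 0 1 }, Right { 5/4 3/2 2 } -> simplest 9/8
BBRRRR: Left { 0 1 }, Right { 9/8 5/4 3/2 2 } -> simplest 17/16
BBRRRRB: Left { 0 1 17/16 }, Right { 9/8 5/4 3/2 2 } -> simplest 35/32
BBRRRRBB: Left { 0 1 17/16 35/32 }, Right { 9/8 5/4 3/2 2 } -> simplest 71/64
BBRRRRBBB: Left { 0 1 17/16 35/32 71/64 }, Right { 9/8 5/4 3/2 2 } -> simplest 143/128
BBRRRRBBBB: Left { 0 1 17/16 35/32 71/64 143/128 }, Right { 9/8 5/4 3/2 2 } -> simplest 287/256
BBRRRRBBBBB: Left { 0 1 17/16 35/32 71/64 143/128 287/256 }, Right { 9/8 5/4 3/2 2 } -> simplest 575/512
BBRRRRBBBBBR: Left { 0 1 17/16 35/32 71/64 143/128 287/256 }, Right { 575/512 9/8 5/4 3/2 2 } -> simplest 1149/1024

1149/1024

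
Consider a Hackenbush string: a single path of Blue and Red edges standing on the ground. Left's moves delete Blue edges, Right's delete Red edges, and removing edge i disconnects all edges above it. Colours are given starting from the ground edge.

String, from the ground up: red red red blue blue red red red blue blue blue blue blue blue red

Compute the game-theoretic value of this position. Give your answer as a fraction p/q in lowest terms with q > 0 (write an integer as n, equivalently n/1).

g_1 [r]  L=[(no moves)]  R=[0]  → -1
g_2 [rr]  L=[(no moves)]  R=[-1 0]  → -2
g_3 [rrr]  L=[(no moves)]  R=[-2 -1 0]  → -3
g_4 [rrrb]  L=[-3]  R=[-2 -1 0]  → -5/2
g_5 [rrrbb]  L=[-3 -5/2]  R=[-2 -1 0]  → -9/4
g_6 [rrrbbr]  L=[-3 -5/2]  R=[-9/4 -2 -1 0]  → -19/8
g_7 [rrrbbrr]  L=[-3 -5/2]  R=[-19/8 -9/4 -2 -1 0]  → -39/16
g_8 [rrrbbrrr]  L=[-3 -5/2]  R=[-39/16 -19/8 -9/4 -2 -1 0]  → -79/32
g_9 [rrrbbrrrb]  L=[-3 -5/2 -79/32]  R=[-39/16 -19/8 -9/4 -2 -1 0]  → -157/64
g_10 [rrrbbrrrbb]  L=[-3 -5/2 -79/32 -157/64]  R=[-39/16 -19/8 -9/4 -2 -1 0]  → -313/128
g_11 [rrrbbrrrbbb]  L=[-3 -5/2 -79/32 -157/64 -313/128]  R=[-39/16 -19/8 -9/4 -2 -1 0]  → -625/256
g_12 [rrrbbrrrbbbb]  L=[-3 -5/2 -79/32 -157/64 -313/128 -625/256]  R=[-39/16 -19/8 -9/4 -2 -1 0]  → -1249/512
g_13 [rrrbbrrrbbbbb]  L=[-3 -5/2 -79/32 -157/64 -313/128 -625/256 -1249/512]  R=[-39/16 -19/8 -9/4 -2 -1 0]  → -2497/1024
g_14 [rrrbbrrrbbbbbb]  L=[-3 -5/2 -79/32 -157/64 -313/128 -625/256 -1249/512 -2497/1024]  R=[-39/16 -19/8 -9/4 -2 -1 0]  → -4993/2048
g_15 [rrrbbrrrbbbbbbr]  L=[-3 -5/2 -79/32 -157/64 -313/128 -625/256 -1249/512 -2497/1024]  R=[-4993/2048 -39/16 -19/8 -9/4 -2 -1 0]  → -9987/4096

-9987/4096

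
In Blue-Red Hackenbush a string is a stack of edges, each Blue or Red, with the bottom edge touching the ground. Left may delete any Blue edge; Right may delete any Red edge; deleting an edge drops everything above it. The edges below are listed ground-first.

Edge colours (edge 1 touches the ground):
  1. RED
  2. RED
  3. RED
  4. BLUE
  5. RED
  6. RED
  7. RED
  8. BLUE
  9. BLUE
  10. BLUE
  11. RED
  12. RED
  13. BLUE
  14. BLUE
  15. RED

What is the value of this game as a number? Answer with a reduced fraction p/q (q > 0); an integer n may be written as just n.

Build val(s[:k]) for k = 1..15, string s = RED RED RED BLUE RED RED RED BLUE BLUE BLUE RED RED BLUE BLUE RED.
edge 1 of 15 (RED): { none | 0 } = -1
edge 2 of 15 (RED): { none | -1 0 } = -2
edge 3 of 15 (RED): { none | -2 -1 0 } = -3
edge 4 of 15 (BLUE): { -3 | -2 -1 0 } = -5/2
edge 5 of 15 (RED): { -3 | -5/2 -2 -1 0 } = -11/4
edge 6 of 15 (RED): { -3 | -11/4 -5/2 -2 -1 0 } = -23/8
edge 7 of 15 (RED): { -3 | -23/8 -11/4 -5/2 -2 -1 0 } = -47/16
edge 8 of 15 (BLUE): { -3 -47/16 | -23/8 -11/4 -5/2 -2 -1 0 } = -93/32
edge 9 of 15 (BLUE): { -3 -47/16 -93/32 | -23/8 -11/4 -5/2 -2 -1 0 } = -185/64
edge 10 of 15 (BLUE): { -3 -47/16 -93/32 -185/64 | -23/8 -11/4 -5/2 -2 -1 0 } = -369/128
edge 11 of 15 (RED): { -3 -47/16 -93/32 -185/64 | -369/128 -23/8 -11/4 -5/2 -2 -1 0 } = -739/256
edge 12 of 15 (RED): { -3 -47/16 -93/32 -185/64 | -739/256 -369/128 -23/8 -11/4 -5/2 -2 -1 0 } = -1479/512
edge 13 of 15 (BLUE): { -3 -47/16 -93/32 -185/64 -1479/512 | -739/256 -369/128 -23/8 -11/4 -5/2 -2 -1 0 } = -2957/1024
edge 14 of 15 (BLUE): { -3 -47/16 -93/32 -185/64 -1479/512 -2957/1024 | -739/256 -369/128 -23/8 -11/4 -5/2 -2 -1 0 } = -5913/2048
edge 15 of 15 (RED): { -3 -47/16 -93/32 -185/64 -1479/512 -2957/1024 | -5913/2048 -739/256 -369/128 -23/8 -11/4 -5/2 -2 -1 0 } = -11827/4096

-11827/4096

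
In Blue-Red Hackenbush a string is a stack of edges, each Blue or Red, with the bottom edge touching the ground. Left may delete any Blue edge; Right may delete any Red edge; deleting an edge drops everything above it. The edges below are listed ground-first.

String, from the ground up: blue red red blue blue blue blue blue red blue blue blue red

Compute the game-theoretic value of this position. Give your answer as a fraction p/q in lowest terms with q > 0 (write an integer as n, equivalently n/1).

2013/4096

Prefix values for blue red red blue blue blue blue blue red blue blue blue red via {L|R} + simplicity:
edge 1 of 13 (blue): { 0 | ∅ } — 1
edge 2 of 13 (red): { 0 | 1 } — 1/2
edge 3 of 13 (red): { 0 | 1/2 1 } — 1/4
edge 4 of 13 (blue): { 0 1/4 | 1/2 1 } — 3/8
edge 5 of 13 (blue): { 0 1/4 3/8 | 1/2 1 } — 7/16
edge 6 of 13 (blue): { 0 1/4 3/8 7/16 | 1/2 1 } — 15/32
edge 7 of 13 (blue): { 0 1/4 3/8 7/16 15/32 | 1/2 1 } — 31/64
edge 8 of 13 (blue): { 0 1/4 3/8 7/16 15/32 31/64 | 1/2 1 } — 63/128
edge 9 of 13 (red): { 0 1/4 3/8 7/16 15/32 31/64 | 63/128 1/2 1 } — 125/256
edge 10 of 13 (blue): { 0 1/4 3/8 7/16 15/32 31/64 125/256 | 63/128 1/2 1 } — 251/512
edge 11 of 13 (blue): { 0 1/4 3/8 7/16 15/32 31/64 125/256 251/512 | 63/128 1/2 1 } — 503/1024
edge 12 of 13 (blue): { 0 1/4 3/8 7/16 15/32 31/64 125/256 251/512 503/1024 | 63/128 1/2 1 } — 1007/2048
edge 13 of 13 (red): { 0 1/4 3/8 7/16 15/32 31/64 125/256 251/512 503/1024 | 1007/2048 63/128 1/2 1 } — 2013/4096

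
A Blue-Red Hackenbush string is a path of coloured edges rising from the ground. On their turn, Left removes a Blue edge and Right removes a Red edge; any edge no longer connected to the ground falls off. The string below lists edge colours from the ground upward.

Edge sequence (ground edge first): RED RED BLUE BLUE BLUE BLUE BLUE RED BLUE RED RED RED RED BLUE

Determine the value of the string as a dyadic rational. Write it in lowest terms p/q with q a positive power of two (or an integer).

-4285/4096

1 of 14 · R · max L −∞ · min R 0 = -1
2 of 14 · RR · max L −∞ · min R -1 = -2
3 of 14 · RRB · max L -2 · min R -1 = -3/2
4 of 14 · RRBB · max L -3/2 · min R -1 = -5/4
5 of 14 · RRBBB · max L -5/4 · min R -1 = -9/8
6 of 14 · RRBBBB · max L -9/8 · min R -1 = -17/16
7 of 14 · RRBBBBB · max L -17/16 · min R -1 = -33/32
8 of 14 · RRBBBBBR · max L -17/16 · min R -33/32 = -67/64
9 of 14 · RRBBBBBRB · max L -67/64 · min R -33/32 = -133/128
10 of 14 · RRBBBBBRBR · max L -67/64 · min R -133/128 = -267/256
11 of 14 · RRBBBBBRBRR · max L -67/64 · min R -267/256 = -535/512
12 of 14 · RRBBBBBRBRRR · max L -67/64 · min R -535/512 = -1071/1024
13 of 14 · RRBBBBBRBRRRR · max L -67/64 · min R -1071/1024 = -2143/2048
14 of 14 · RRBBBBBRBRRRRB · max L -2143/2048 · min R -1071/1024 = -4285/4096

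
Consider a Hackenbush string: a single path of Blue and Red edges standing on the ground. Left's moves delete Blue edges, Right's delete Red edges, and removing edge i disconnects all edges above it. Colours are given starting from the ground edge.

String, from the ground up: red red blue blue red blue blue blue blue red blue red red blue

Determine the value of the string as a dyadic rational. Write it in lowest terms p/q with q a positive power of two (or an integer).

-5165/4096

g(r) = { ∅ | 0 } = -1
g(rr) = { ∅ | -1, 0 } = -2
g(rrb) = { -2 | -1, 0 } = -3/2
g(rrbb) = { -2, -3/2 | -1, 0 } = -5/4
g(rrbbr) = { -2, -3/2 | -5/4, -1, 0 } = -11/8
g(rrbbrb) = { -2, -3/2, -11/8 | -5/4, -1, 0 } = -21/16
g(rrbbrbb) = { -2, -3/2, -11/8, -21/16 | -5/4, -1, 0 } = -41/32
g(rrbbrbbb) = { -2, -3/2, -11/8, -21/16, -41/32 | -5/4, -1, 0 } = -81/64
g(rrbbrbbbb) = { -2, -3/2, -11/8, -21/16, -41/32, -81/64 | -5/4, -1, 0 } = -161/128
g(rrbbrbbbbr) = { -2, -3/2, -11/8, -21/16, -41/32, -81/64 | -161/128, -5/4, -1, 0 } = -323/256
g(rrbbrbbbbrb) = { -2, -3/2, -11/8, -21/16, -41/32, -81/64, -323/256 | -161/128, -5/4, -1, 0 } = -645/512
g(rrbbrbbbbrbr) = { -2, -3/2, -11/8, -21/16, -41/32, -81/64, -323/256 | -645/512, -161/128, -5/4, -1, 0 } = -1291/1024
g(rrbbrbbbbrbrr) = { -2, -3/2, -11/8, -21/16, -41/32, -81/64, -323/256 | -1291/1024, -645/512, -161/128, -5/4, -1, 0 } = -2583/2048
g(rrbbrbbbbrbrrb) = { -2, -3/2, -11/8, -21/16, -41/32, -81/64, -323/256, -2583/2048 | -1291/1024, -645/512, -161/128, -5/4, -1, 0 } = -5165/4096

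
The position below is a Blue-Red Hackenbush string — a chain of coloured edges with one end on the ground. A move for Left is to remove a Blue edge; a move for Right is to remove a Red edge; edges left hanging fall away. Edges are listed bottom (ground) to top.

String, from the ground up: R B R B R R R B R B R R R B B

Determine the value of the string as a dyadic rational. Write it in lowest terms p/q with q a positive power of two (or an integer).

-11961/16384

val_1 [R]  L=[(no moves)]  R=[0]  -> -1
val_2 [RB]  L=[-1]  R=[0]  -> -1/2
val_3 [RBR]  L=[-1]  R=[-1/2 0]  -> -3/4
val_4 [RBRB]  L=[-1 -3/4]  R=[-1/2 0]  -> -5/8
val_5 [RBRBR]  L=[-1 -3/4]  R=[-5/8 -1/2 0]  -> -11/16
val_6 [RBRBRR]  L=[-1 -3/4]  R=[-11/16 -5/8 -1/2 0]  -> -23/32
val_7 [RBRBRRR]  L=[-1 -3/4]  R=[-23/32 -11/16 -5/8 -1/2 0]  -> -47/64
val_8 [RBRBRRRB]  L=[-1 -3/4 -47/64]  R=[-23/32 -11/16 -5/8 -1/2 0]  -> -93/128
val_9 [RBRBRRRBR]  L=[-1 -3/4 -47/64]  R=[-93/128 -23/32 -11/16 -5/8 -1/2 0]  -> -187/256
val_10 [RBRBRRRBRB]  L=[-1 -3/4 -47/64 -187/256]  R=[-93/128 -23/32 -11/16 -5/8 -1/2 0]  -> -373/512
val_11 [RBRBRRRBRBR]  L=[-1 -3/4 -47/64 -187/256]  R=[-373/512 -93/128 -23/32 -11/16 -5/8 -1/2 0]  -> -747/1024
val_12 [RBRBRRRBRBRR]  L=[-1 -3/4 -47/64 -187/256]  R=[-747/1024 -373/512 -93/128 -23/32 -11/16 -5/8 -1/2 0]  -> -1495/2048
val_13 [RBRBRRRBRBRRR]  L=[-1 -3/4 -47/64 -187/256]  R=[-1495/2048 -747/1024 -373/512 -93/128 -23/32 -11/16 -5/8 -1/2 0]  -> -2991/4096
val_14 [RBRBRRRBRBRRRB]  L=[-1 -3/4 -47/64 -187/256 -2991/4096]  R=[-1495/2048 -747/1024 -373/512 -93/128 -23/32 -11/16 -5/8 -1/2 0]  -> -5981/8192
val_15 [RBRBRRRBRBRRRBB]  L=[-1 -3/4 -47/64 -187/256 -2991/4096 -5981/8192]  R=[-1495/2048 -747/1024 -373/512 -93/128 -23/32 -11/16 -5/8 -1/2 0]  -> -11961/16384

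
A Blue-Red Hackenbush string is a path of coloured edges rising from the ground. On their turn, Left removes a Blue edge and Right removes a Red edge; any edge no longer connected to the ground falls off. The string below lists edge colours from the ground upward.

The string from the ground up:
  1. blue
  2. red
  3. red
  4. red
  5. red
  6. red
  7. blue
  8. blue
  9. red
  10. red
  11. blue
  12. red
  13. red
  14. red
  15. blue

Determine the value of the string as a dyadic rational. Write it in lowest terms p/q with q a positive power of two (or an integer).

step 1: add blue to get b; options L={ 0 } R={ ∅ } = 1
step 2: add red to get br; options L={ 0 } R={ 1 } = 1/2
step 3: add red to get brr; options L={ 0 } R={ 1/2,1 } = 1/4
step 4: add red to get brrr; options L={ 0 } R={ 1/4,1/2,1 } = 1/8
step 5: add red to get brrrr; options L={ 0 } R={ 1/8,1/4,1/2,1 } = 1/16
step 6: add red to get brrrrr; options L={ 0 } R={ 1/16,1/8,1/4,1/2,1 } = 1/32
step 7: add blue to get brrrrrb; options L={ 0,1/32 } R={ 1/16,1/8,1/4,1/2,1 } = 3/64
step 8: add blue to get brrrrrbb; options L={ 0,1/32,3/64 } R={ 1/16,1/8,1/4,1/2,1 } = 7/128
step 9: add red to get brrrrrbbr; options L={ 0,1/32,3/64 } R={ 7/128,1/16,1/8,1/4,1/2,1 } = 13/256
step 10: add red to get brrrrrbbrr; options L={ 0,1/32,3/64 } R={ 13/256,7/128,1/16,1/8,1/4,1/2,1 } = 25/512
step 11: add blue to get brrrrrbbrrb; options L={ 0,1/32,3/64,25/512 } R={ 13/256,7/128,1/16,1/8,1/4,1/2,1 } = 51/1024
step 12: add red to get brrrrrbbrrbr; options L={ 0,1/32,3/64,25/512 } R={ 51/1024,13/256,7/128,1/16,1/8,1/4,1/2,1 } = 101/2048
step 13: add red to get brrrrrbbrrbrr; options L={ 0,1/32,3/64,25/512 } R={ 101/2048,51/1024,13/256,7/128,1/16,1/8,1/4,1/2,1 } = 201/4096
step 14: add red to get brrrrrbbrrbrrr; options L={ 0,1/32,3/64,25/512 } R={ 201/4096,101/2048,51/1024,13/256,7/128,1/16,1/8,1/4,1/2,1 } = 401/8192
step 15: add blue to get brrrrrbbrrbrrrb; options L={ 0,1/32,3/64,25/512,401/8192 } R={ 201/4096,101/2048,51/1024,13/256,7/128,1/16,1/8,1/4,1/2,1 } = 803/16384

803/16384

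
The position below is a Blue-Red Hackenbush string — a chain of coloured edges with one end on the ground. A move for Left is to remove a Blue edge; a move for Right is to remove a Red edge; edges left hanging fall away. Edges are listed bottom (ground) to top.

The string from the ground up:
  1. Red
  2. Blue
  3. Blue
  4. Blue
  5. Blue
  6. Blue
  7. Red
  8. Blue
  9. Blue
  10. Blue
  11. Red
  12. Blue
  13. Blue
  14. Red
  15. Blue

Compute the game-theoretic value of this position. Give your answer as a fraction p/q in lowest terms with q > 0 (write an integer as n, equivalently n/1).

-549/16384

value_1 [R]  L=[∅]  R=[0]  = -1
value_2 [RB]  L=[-1]  R=[0]  = -1/2
value_3 [RBB]  L=[-1, -1/2]  R=[0]  = -1/4
value_4 [RBBB]  L=[-1, -1/2, -1/4]  R=[0]  = -1/8
value_5 [RBBBB]  L=[-1, -1/2, -1/4, -1/8]  R=[0]  = -1/16
value_6 [RBBBBB]  L=[-1, -1/2, -1/4, -1/8, -1/16]  R=[0]  = -1/32
value_7 [RBBBBBR]  L=[-1, -1/2, -1/4, -1/8, -1/16]  R=[-1/32, 0]  = -3/64
value_8 [RBBBBBRB]  L=[-1, -1/2, -1/4, -1/8, -1/16, -3/64]  R=[-1/32, 0]  = -5/128
value_9 [RBBBBBRBB]  L=[-1, -1/2, -1/4, -1/8, -1/16, -3/64, -5/128]  R=[-1/32, 0]  = -9/256
value_10 [RBBBBBRBBB]  L=[-1, -1/2, -1/4, -1/8, -1/16, -3/64, -5/128, -9/256]  R=[-1/32, 0]  = -17/512
value_11 [RBBBBBRBBBR]  L=[-1, -1/2, -1/4, -1/8, -1/16, -3/64, -5/128, -9/256]  R=[-17/512, -1/32, 0]  = -35/1024
value_12 [RBBBBBRBBBRB]  L=[-1, -1/2, -1/4, -1/8, -1/16, -3/64, -5/128, -9/256, -35/1024]  R=[-17/512, -1/32, 0]  = -69/2048
value_13 [RBBBBBRBBBRBB]  L=[-1, -1/2, -1/4, -1/8, -1/16, -3/64, -5/128, -9/256, -35/1024, -69/2048]  R=[-17/512, -1/32, 0]  = -137/4096
value_14 [RBBBBBRBBBRBBR]  L=[-1, -1/2, -1/4, -1/8, -1/16, -3/64, -5/128, -9/256, -35/1024, -69/2048]  R=[-137/4096, -17/512, -1/32, 0]  = -275/8192
value_15 [RBBBBBRBBBRBBRB]  L=[-1, -1/2, -1/4, -1/8, -1/16, -3/64, -5/128, -9/256, -35/1024, -69/2048, -275/8192]  R=[-137/4096, -17/512, -1/32, 0]  = -549/16384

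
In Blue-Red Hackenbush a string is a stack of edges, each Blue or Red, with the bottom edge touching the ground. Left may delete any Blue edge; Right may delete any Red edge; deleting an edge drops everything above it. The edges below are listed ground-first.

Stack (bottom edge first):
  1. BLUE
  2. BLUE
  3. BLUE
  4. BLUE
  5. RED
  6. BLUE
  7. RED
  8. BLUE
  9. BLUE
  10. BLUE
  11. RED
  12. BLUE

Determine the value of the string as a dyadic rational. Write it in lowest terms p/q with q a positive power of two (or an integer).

value(B) = { 0 | (no moves) } so 1
value(BB) = { 0; 1 | (no moves) } so 2
value(BBB) = { 0; 1; 2 | (no moves) } so 3
value(BBBB) = { 0; 1; 2; 3 | (no moves) } so 4
value(BBBBR) = { 0; 1; 2; 3 | 4 } so 7/2
value(BBBBRB) = { 0; 1; 2; 3; 7/2 | 4 } so 15/4
value(BBBBRBR) = { 0; 1; 2; 3; 7/2 | 15/4; 4 } so 29/8
value(BBBBRBRB) = { 0; 1; 2; 3; 7/2; 29/8 | 15/4; 4 } so 59/16
value(BBBBRBRBB) = { 0; 1; 2; 3; 7/2; 29/8; 59/16 | 15/4; 4 } so 119/32
value(BBBBRBRBBB) = { 0; 1; 2; 3; 7/2; 29/8; 59/16; 119/32 | 15/4; 4 } so 239/64
value(BBBBRBRBBBR) = { 0; 1; 2; 3; 7/2; 29/8; 59/16; 119/32 | 239/64; 15/4; 4 } so 477/128
value(BBBBRBRBBBRB) = { 0; 1; 2; 3; 7/2; 29/8; 59/16; 119/32; 477/128 | 239/64; 15/4; 4 } so 955/256

955/256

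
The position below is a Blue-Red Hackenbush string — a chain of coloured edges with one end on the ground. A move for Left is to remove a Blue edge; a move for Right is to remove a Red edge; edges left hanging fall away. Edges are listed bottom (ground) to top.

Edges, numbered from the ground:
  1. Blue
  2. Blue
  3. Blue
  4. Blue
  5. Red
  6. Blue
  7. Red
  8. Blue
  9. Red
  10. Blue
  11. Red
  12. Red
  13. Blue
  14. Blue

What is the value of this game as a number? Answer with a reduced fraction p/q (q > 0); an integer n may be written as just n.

3751/1024

v_1 [B]  L=[0]  R=[(no moves)]  — 1
v_2 [BB]  L=[0 1]  R=[(no moves)]  — 2
v_3 [BBB]  L=[0 1 2]  R=[(no moves)]  — 3
v_4 [BBBB]  L=[0 1 2 3]  R=[(no moves)]  — 4
v_5 [BBBBR]  L=[0 1 2 3]  R=[4]  — 7/2
v_6 [BBBBRB]  L=[0 1 2 3 7/2]  R=[4]  — 15/4
v_7 [BBBBRBR]  L=[0 1 2 3 7/2]  R=[15/4 4]  — 29/8
v_8 [BBBBRBRB]  L=[0 1 2 3 7/2 29/8]  R=[15/4 4]  — 59/16
v_9 [BBBBRBRBR]  L=[0 1 2 3 7/2 29/8]  R=[59/16 15/4 4]  — 117/32
v_10 [BBBBRBRBRB]  L=[0 1 2 3 7/2 29/8 117/32]  R=[59/16 15/4 4]  — 235/64
v_11 [BBBBRBRBRBR]  L=[0 1 2 3 7/2 29/8 117/32]  R=[235/64 59/16 15/4 4]  — 469/128
v_12 [BBBBRBRBRBRR]  L=[0 1 2 3 7/2 29/8 117/32]  R=[469/128 235/64 59/16 15/4 4]  — 937/256
v_13 [BBBBRBRBRBRRB]  L=[0 1 2 3 7/2 29/8 117/32 937/256]  R=[469/128 235/64 59/16 15/4 4]  — 1875/512
v_14 [BBBBRBRBRBRRBB]  L=[0 1 2 3 7/2 29/8 117/32 937/256 1875/512]  R=[469/128 235/64 59/16 15/4 4]  — 3751/1024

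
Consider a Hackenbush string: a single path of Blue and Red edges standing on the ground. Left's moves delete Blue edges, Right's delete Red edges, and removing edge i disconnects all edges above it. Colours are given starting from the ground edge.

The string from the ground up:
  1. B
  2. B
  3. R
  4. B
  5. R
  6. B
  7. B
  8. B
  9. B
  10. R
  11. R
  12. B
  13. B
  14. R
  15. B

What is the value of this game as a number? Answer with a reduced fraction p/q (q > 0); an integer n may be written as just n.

Prefix values for B B R B R B B B B R R B B R B via {L|R} + simplicity:
B: Left { 0 }, Right { ∅ } => simplest 1
BB: Left { 0; 1 }, Right { ∅ } => simplest 2
BBR: Left { 0; 1 }, Right { 2 } => simplest 3/2
BBRB: Left { 0; 1; 3/2 }, Right { 2 } => simplest 7/4
BBRBR: Left { 0; 1; 3/2 }, Right { 7/4; 2 } => simplest 13/8
BBRBRB: Left { 0; 1; 3/2; 13/8 }, Right { 7/4; 2 } => simplest 27/16
BBRBRBB: Left { 0; 1; 3/2; 13/8; 27/16 }, Right { 7/4; 2 } => simplest 55/32
BBRBRBBB: Left { 0; 1; 3/2; 13/8; 27/16; 55/32 }, Right { 7/4; 2 } => simplest 111/64
BBRBRBBBB: Left { 0; 1; 3/2; 13/8; 27/16; 55/32; 111/64 }, Right { 7/4; 2 } => simplest 223/128
BBRBRBBBBR: Left { 0; 1; 3/2; 13/8; 27/16; 55/32; 111/64 }, Right { 223/128; 7/4; 2 } => simplest 445/256
BBRBRBBBBRR: Left { 0; 1; 3/2; 13/8; 27/16; 55/32; 111/64 }, Right { 445/256; 223/128; 7/4; 2 } => simplest 889/512
BBRBRBBBBRRB: Left { 0; 1; 3/2; 13/8; 27/16; 55/32; 111/64; 889/512 }, Right { 445/256; 223/128; 7/4; 2 } => simplest 1779/1024
BBRBRBBBBRRBB: Left { 0; 1; 3/2; 13/8; 27/16; 55/32; 111/64; 889/512; 1779/1024 }, Right { 445/256; 223/128; 7/4; 2 } => simplest 3559/2048
BBRBRBBBBRRBBR: Left { 0; 1; 3/2; 13/8; 27/16; 55/32; 111/64; 889/512; 1779/1024 }, Right { 3559/2048; 445/256; 223/128; 7/4; 2 } => simplest 7117/4096
BBRBRBBBBRRBBRB: Left { 0; 1; 3/2; 13/8; 27/16; 55/32; 111/64; 889/512; 1779/1024; 7117/4096 }, Right { 3559/2048; 445/256; 223/128; 7/4; 2 } => simplest 14235/8192

14235/8192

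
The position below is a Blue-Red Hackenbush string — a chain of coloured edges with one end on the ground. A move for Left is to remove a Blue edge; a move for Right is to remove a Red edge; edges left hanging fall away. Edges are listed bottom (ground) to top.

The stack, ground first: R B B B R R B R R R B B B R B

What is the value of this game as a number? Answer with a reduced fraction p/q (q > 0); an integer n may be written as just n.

-3525/16384

edge 1 of 15 (R): { ∅ | 0 } = -1
edge 2 of 15 (B): { -1 | 0 } = -1/2
edge 3 of 15 (B): { -1; -1/2 | 0 } = -1/4
edge 4 of 15 (B): { -1; -1/2; -1/4 | 0 } = -1/8
edge 5 of 15 (R): { -1; -1/2; -1/4 | -1/8; 0 } = -3/16
edge 6 of 15 (R): { -1; -1/2; -1/4 | -3/16; -1/8; 0 } = -7/32
edge 7 of 15 (B): { -1; -1/2; -1/4; -7/32 | -3/16; -1/8; 0 } = -13/64
edge 8 of 15 (R): { -1; -1/2; -1/4; -7/32 | -13/64; -3/16; -1/8; 0 } = -27/128
edge 9 of 15 (R): { -1; -1/2; -1/4; -7/32 | -27/128; -13/64; -3/16; -1/8; 0 } = -55/256
edge 10 of 15 (R): { -1; -1/2; -1/4; -7/32 | -55/256; -27/128; -13/64; -3/16; -1/8; 0 } = -111/512
edge 11 of 15 (B): { -1; -1/2; -1/4; -7/32; -111/512 | -55/256; -27/128; -13/64; -3/16; -1/8; 0 } = -221/1024
edge 12 of 15 (B): { -1; -1/2; -1/4; -7/32; -111/512; -221/1024 | -55/256; -27/128; -13/64; -3/16; -1/8; 0 } = -441/2048
edge 13 of 15 (B): { -1; -1/2; -1/4; -7/32; -111/512; -221/1024; -441/2048 | -55/256; -27/128; -13/64; -3/16; -1/8; 0 } = -881/4096
edge 14 of 15 (R): { -1; -1/2; -1/4; -7/32; -111/512; -221/1024; -441/2048 | -881/4096; -55/256; -27/128; -13/64; -3/16; -1/8; 0 } = -1763/8192
edge 15 of 15 (B): { -1; -1/2; -1/4; -7/32; -111/512; -221/1024; -441/2048; -1763/8192 | -881/4096; -55/256; -27/128; -13/64; -3/16; -1/8; 0 } = -3525/16384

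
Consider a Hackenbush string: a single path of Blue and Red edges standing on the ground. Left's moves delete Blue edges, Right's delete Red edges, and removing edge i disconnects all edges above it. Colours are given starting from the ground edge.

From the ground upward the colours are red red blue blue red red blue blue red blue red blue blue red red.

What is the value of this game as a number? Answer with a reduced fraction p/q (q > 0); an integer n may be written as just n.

-11431/8192

1 of 15 · r · max L −∞ · min R 0 => -1
2 of 15 · rr · max L −∞ · min R -1 => -2
3 of 15 · rrb · max L -2 · min R -1 => -3/2
4 of 15 · rrbb · max L -3/2 · min R -1 => -5/4
5 of 15 · rrbbr · max L -3/2 · min R -5/4 => -11/8
6 of 15 · rrbbrr · max L -3/2 · min R -11/8 => -23/16
7 of 15 · rrbbrrb · max L -23/16 · min R -11/8 => -45/32
8 of 15 · rrbbrrbb · max L -45/32 · min R -11/8 => -89/64
9 of 15 · rrbbrrbbr · max L -45/32 · min R -89/64 => -179/128
10 of 15 · rrbbrrbbrb · max L -179/128 · min R -89/64 => -357/256
11 of 15 · rrbbrrbbrbr · max L -179/128 · min R -357/256 => -715/512
12 of 15 · rrbbrrbbrbrb · max L -715/512 · min R -357/256 => -1429/1024
13 of 15 · rrbbrrbbrbrbb · max L -1429/1024 · min R -357/256 => -2857/2048
14 of 15 · rrbbrrbbrbrbbr · max L -1429/1024 · min R -2857/2048 => -5715/4096
15 of 15 · rrbbrrbbrbrbbrr · max L -1429/1024 · min R -5715/4096 => -11431/8192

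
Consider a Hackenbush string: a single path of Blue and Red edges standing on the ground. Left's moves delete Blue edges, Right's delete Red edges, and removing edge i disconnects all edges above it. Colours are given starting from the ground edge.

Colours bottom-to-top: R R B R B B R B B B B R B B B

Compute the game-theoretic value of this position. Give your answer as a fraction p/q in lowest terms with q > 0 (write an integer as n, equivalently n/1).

Recurse on prefixes of the 15-edge string R R B R B B R B B B B R B B B:
v(R) = {  | 0 } -> -1
v(RR) = {  | -1,0 } -> -2
v(RRB) = { -2 | -1,0 } -> -3/2
v(RRBR) = { -2 | -3/2,-1,0 } -> -7/4
v(RRBRB) = { -2,-7/4 | -3/2,-1,0 } -> -13/8
v(RRBRBB) = { -2,-7/4,-13/8 | -3/2,-1,0 } -> -25/16
v(RRBRBBR) = { -2,-7/4,-13/8 | -25/16,-3/2,-1,0 } -> -51/32
v(RRBRBBRB) = { -2,-7/4,-13/8,-51/32 | -25/16,-3/2,-1,0 } -> -101/64
v(RRBRBBRBB) = { -2,-7/4,-13/8,-51/32,-101/64 | -25/16,-3/2,-1,0 } -> -201/128
v(RRBRBBRBBB) = { -2,-7/4,-13/8,-51/32,-101/64,-201/128 | -25/16,-3/2,-1,0 } -> -401/256
v(RRBRBBRBBBB) = { -2,-7/4,-13/8,-51/32,-101/64,-201/128,-401/256 | -25/16,-3/2,-1,0 } -> -801/512
v(RRBRBBRBBBBR) = { -2,-7/4,-13/8,-51/32,-101/64,-201/128,-401/256 | -801/512,-25/16,-3/2,-1,0 } -> -1603/1024
v(RRBRBBRBBBBRB) = { -2,-7/4,-13/8,-51/32,-101/64,-201/128,-401/256,-1603/1024 | -801/512,-25/16,-3/2,-1,0 } -> -3205/2048
v(RRBRBBRBBBBRBB) = { -2,-7/4,-13/8,-51/32,-101/64,-201/128,-401/256,-1603/1024,-3205/2048 | -801/512,-25/16,-3/2,-1,0 } -> -6409/4096
v(RRBRBBRBBBBRBBB) = { -2,-7/4,-13/8,-51/32,-101/64,-201/128,-401/256,-1603/1024,-3205/2048,-6409/4096 | -801/512,-25/16,-3/2,-1,0 } -> -12817/8192

-12817/8192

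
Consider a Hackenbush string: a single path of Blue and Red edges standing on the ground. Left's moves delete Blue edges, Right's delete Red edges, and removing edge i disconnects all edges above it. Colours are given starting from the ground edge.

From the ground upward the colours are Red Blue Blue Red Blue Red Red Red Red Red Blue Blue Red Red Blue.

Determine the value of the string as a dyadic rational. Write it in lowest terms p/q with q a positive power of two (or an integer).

-6093/16384

val(R) = { · | 0 } — -1
val(RB) = { -1 | 0 } — -1/2
val(RBB) = { -1, -1/2 | 0 } — -1/4
val(RBBR) = { -1, -1/2 | -1/4, 0 } — -3/8
val(RBBRB) = { -1, -1/2, -3/8 | -1/4, 0 } — -5/16
val(RBBRBR) = { -1, -1/2, -3/8 | -5/16, -1/4, 0 } — -11/32
val(RBBRBRR) = { -1, -1/2, -3/8 | -11/32, -5/16, -1/4, 0 } — -23/64
val(RBBRBRRR) = { -1, -1/2, -3/8 | -23/64, -11/32, -5/16, -1/4, 0 } — -47/128
val(RBBRBRRRR) = { -1, -1/2, -3/8 | -47/128, -23/64, -11/32, -5/16, -1/4, 0 } — -95/256
val(RBBRBRRRRR) = { -1, -1/2, -3/8 | -95/256, -47/128, -23/64, -11/32, -5/16, -1/4, 0 } — -191/512
val(RBBRBRRRRRB) = { -1, -1/2, -3/8, -191/512 | -95/256, -47/128, -23/64, -11/32, -5/16, -1/4, 0 } — -381/1024
val(RBBRBRRRRRBB) = { -1, -1/2, -3/8, -191/512, -381/1024 | -95/256, -47/128, -23/64, -11/32, -5/16, -1/4, 0 } — -761/2048
val(RBBRBRRRRRBBR) = { -1, -1/2, -3/8, -191/512, -381/1024 | -761/2048, -95/256, -47/128, -23/64, -11/32, -5/16, -1/4, 0 } — -1523/4096
val(RBBRBRRRRRBBRR) = { -1, -1/2, -3/8, -191/512, -381/1024 | -1523/4096, -761/2048, -95/256, -47/128, -23/64, -11/32, -5/16, -1/4, 0 } — -3047/8192
val(RBBRBRRRRRBBRRB) = { -1, -1/2, -3/8, -191/512, -381/1024, -3047/8192 | -1523/4096, -761/2048, -95/256, -47/128, -23/64, -11/32, -5/16, -1/4, 0 } — -6093/16384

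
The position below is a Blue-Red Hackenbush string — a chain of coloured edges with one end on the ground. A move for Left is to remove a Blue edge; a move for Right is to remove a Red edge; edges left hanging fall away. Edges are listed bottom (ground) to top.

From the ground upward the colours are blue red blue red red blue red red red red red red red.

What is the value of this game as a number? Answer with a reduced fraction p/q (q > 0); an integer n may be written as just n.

Recurse on prefixes of the 13-edge string blue red blue red red blue red red red red red red red:
1 of 13 · b · max L 0 · min R +∞ so 1
2 of 13 · br · max L 0 · min R 1 so 1/2
3 of 13 · brb · max L 1/2 · min R 1 so 3/4
4 of 13 · brbr · max L 1/2 · min R 3/4 so 5/8
5 of 13 · brbrr · max L 1/2 · min R 5/8 so 9/16
6 of 13 · brbrrb · max L 9/16 · min R 5/8 so 19/32
7 of 13 · brbrrbr · max L 9/16 · min R 19/32 so 37/64
8 of 13 · brbrrbrr · max L 9/16 · min R 37/64 so 73/128
9 of 13 · brbrrbrrr · max L 9/16 · min R 73/128 so 145/256
10 of 13 · brbrrbrrrr · max L 9/16 · min R 145/256 so 289/512
11 of 13 · brbrrbrrrrr · max L 9/16 · min R 289/512 so 577/1024
12 of 13 · brbrrbrrrrrr · max L 9/16 · min R 577/1024 so 1153/2048
13 of 13 · brbrrbrrrrrrr · max L 9/16 · min R 1153/2048 so 2305/4096

2305/4096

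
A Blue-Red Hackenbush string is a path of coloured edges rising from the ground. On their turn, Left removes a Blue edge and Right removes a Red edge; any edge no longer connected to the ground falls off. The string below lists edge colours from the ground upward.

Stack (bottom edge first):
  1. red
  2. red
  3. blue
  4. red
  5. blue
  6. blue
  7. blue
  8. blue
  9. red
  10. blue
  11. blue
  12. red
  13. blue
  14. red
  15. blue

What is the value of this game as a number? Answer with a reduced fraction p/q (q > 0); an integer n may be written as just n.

G_1 [r]  L=[∅]  R=[0]  = -1
G_2 [rr]  L=[∅]  R=[-1; 0]  = -2
G_3 [rrb]  L=[-2]  R=[-1; 0]  = -3/2
G_4 [rrbr]  L=[-2]  R=[-3/2; -1; 0]  = -7/4
G_5 [rrbrb]  L=[-2; -7/4]  R=[-3/2; -1; 0]  = -13/8
G_6 [rrbrbb]  L=[-2; -7/4; -13/8]  R=[-3/2; -1; 0]  = -25/16
G_7 [rrbrbbb]  L=[-2; -7/4; -13/8; -25/16]  R=[-3/2; -1; 0]  = -49/32
G_8 [rrbrbbbb]  L=[-2; -7/4; -13/8; -25/16; -49/32]  R=[-3/2; -1; 0]  = -97/64
G_9 [rrbrbbbbr]  L=[-2; -7/4; -13/8; -25/16; -49/32]  R=[-97/64; -3/2; -1; 0]  = -195/128
G_10 [rrbrbbbbrb]  L=[-2; -7/4; -13/8; -25/16; -49/32; -195/128]  R=[-97/64; -3/2; -1; 0]  = -389/256
G_11 [rrbrbbbbrbb]  L=[-2; -7/4; -13/8; -25/16; -49/32; -195/128; -389/256]  R=[-97/64; -3/2; -1; 0]  = -777/512
G_12 [rrbrbbbbrbbr]  L=[-2; -7/4; -13/8; -25/16; -49/32; -195/128; -389/256]  R=[-777/512; -97/64; -3/2; -1; 0]  = -1555/1024
G_13 [rrbrbbbbrbbrb]  L=[-2; -7/4; -13/8; -25/16; -49/32; -195/128; -389/256; -1555/1024]  R=[-777/512; -97/64; -3/2; -1; 0]  = -3109/2048
G_14 [rrbrbbbbrbbrbr]  L=[-2; -7/4; -13/8; -25/16; -49/32; -195/128; -389/256; -1555/1024]  R=[-3109/2048; -777/512; -97/64; -3/2; -1; 0]  = -6219/4096
G_15 [rrbrbbbbrbbrbrb]  L=[-2; -7/4; -13/8; -25/16; -49/32; -195/128; -389/256; -1555/1024; -6219/4096]  R=[-3109/2048; -777/512; -97/64; -3/2; -1; 0]  = -12437/8192

-12437/8192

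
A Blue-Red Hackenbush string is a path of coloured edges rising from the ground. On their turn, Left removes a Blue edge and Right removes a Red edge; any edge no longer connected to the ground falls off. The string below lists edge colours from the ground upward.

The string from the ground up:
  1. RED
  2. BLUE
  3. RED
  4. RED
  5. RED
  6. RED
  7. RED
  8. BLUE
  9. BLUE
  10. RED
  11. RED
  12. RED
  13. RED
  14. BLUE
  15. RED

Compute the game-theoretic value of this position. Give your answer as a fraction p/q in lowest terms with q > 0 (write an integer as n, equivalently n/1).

edge 1 of 15 (RED): { ∅ | 0 } → -1
edge 2 of 15 (BLUE): { -1 | 0 } → -1/2
edge 3 of 15 (RED): { -1 | -1/2; 0 } → -3/4
edge 4 of 15 (RED): { -1 | -3/4; -1/2; 0 } → -7/8
edge 5 of 15 (RED): { -1 | -7/8; -3/4; -1/2; 0 } → -15/16
edge 6 of 15 (RED): { -1 | -15/16; -7/8; -3/4; -1/2; 0 } → -31/32
edge 7 of 15 (RED): { -1 | -31/32; -15/16; -7/8; -3/4; -1/2; 0 } → -63/64
edge 8 of 15 (BLUE): { -1; -63/64 | -31/32; -15/16; -7/8; -3/4; -1/2; 0 } → -125/128
edge 9 of 15 (BLUE): { -1; -63/64; -125/128 | -31/32; -15/16; -7/8; -3/4; -1/2; 0 } → -249/256
edge 10 of 15 (RED): { -1; -63/64; -125/128 | -249/256; -31/32; -15/16; -7/8; -3/4; -1/2; 0 } → -499/512
edge 11 of 15 (RED): { -1; -63/64; -125/128 | -499/512; -249/256; -31/32; -15/16; -7/8; -3/4; -1/2; 0 } → -999/1024
edge 12 of 15 (RED): { -1; -63/64; -125/128 | -999/1024; -499/512; -249/256; -31/32; -15/16; -7/8; -3/4; -1/2; 0 } → -1999/2048
edge 13 of 15 (RED): { -1; -63/64; -125/128 | -1999/2048; -999/1024; -499/512; -249/256; -31/32; -15/16; -7/8; -3/4; -1/2; 0 } → -3999/4096
edge 14 of 15 (BLUE): { -1; -63/64; -125/128; -3999/4096 | -1999/2048; -999/1024; -499/512; -249/256; -31/32; -15/16; -7/8; -3/4; -1/2; 0 } → -7997/8192
edge 15 of 15 (RED): { -1; -63/64; -125/128; -3999/4096 | -7997/8192; -1999/2048; -999/1024; -499/512; -249/256; -31/32; -15/16; -7/8; -3/4; -1/2; 0 } → -15995/16384

-15995/16384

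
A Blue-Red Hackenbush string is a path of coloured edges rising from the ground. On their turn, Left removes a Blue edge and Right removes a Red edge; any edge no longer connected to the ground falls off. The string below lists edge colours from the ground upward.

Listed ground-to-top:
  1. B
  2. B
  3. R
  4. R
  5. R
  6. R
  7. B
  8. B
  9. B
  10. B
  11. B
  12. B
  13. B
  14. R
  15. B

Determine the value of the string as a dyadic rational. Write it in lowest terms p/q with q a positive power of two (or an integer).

9211/8192

B: Left { 0 }, Right { ∅ } gives simplest 1
BB: Left { 0; 1 }, Right { ∅ } gives simplest 2
BBR: Left { 0; 1 }, Right { 2 } gives simplest 3/2
BBRR: Left { 0; 1 }, Right { 3/2; 2 } gives simplest 5/4
BBRRR: Left { 0; 1 }, Right { 5/4; 3/2; 2 } gives simplest 9/8
BBRRRR: Left { 0; 1 }, Right { 9/8; 5/4; 3/2; 2 } gives simplest 17/16
BBRRRRB: Left { 0; 1; 17/16 }, Right { 9/8; 5/4; 3/2; 2 } gives simplest 35/32
BBRRRRBB: Left { 0; 1; 17/16; 35/32 }, Right { 9/8; 5/4; 3/2; 2 } gives simplest 71/64
BBRRRRBBB: Left { 0; 1; 17/16; 35/32; 71/64 }, Right { 9/8; 5/4; 3/2; 2 } gives simplest 143/128
BBRRRRBBBB: Left { 0; 1; 17/16; 35/32; 71/64; 143/128 }, Right { 9/8; 5/4; 3/2; 2 } gives simplest 287/256
BBRRRRBBBBB: Left { 0; 1; 17/16; 35/32; 71/64; 143/128; 287/256 }, Right { 9/8; 5/4; 3/2; 2 } gives simplest 575/512
BBRRRRBBBBBB: Left { 0; 1; 17/16; 35/32; 71/64; 143/128; 287/256; 575/512 }, Right { 9/8; 5/4; 3/2; 2 } gives simplest 1151/1024
BBRRRRBBBBBBB: Left { 0; 1; 17/16; 35/32; 71/64; 143/128; 287/256; 575/512; 1151/1024 }, Right { 9/8; 5/4; 3/2; 2 } gives simplest 2303/2048
BBRRRRBBBBBBBR: Left { 0; 1; 17/16; 35/32; 71/64; 143/128; 287/256; 575/512; 1151/1024 }, Right { 2303/2048; 9/8; 5/4; 3/2; 2 } gives simplest 4605/4096
BBRRRRBBBBBBBRB: Left { 0; 1; 17/16; 35/32; 71/64; 143/128; 287/256; 575/512; 1151/1024; 4605/4096 }, Right { 2303/2048; 9/8; 5/4; 3/2; 2 } gives simplest 9211/8192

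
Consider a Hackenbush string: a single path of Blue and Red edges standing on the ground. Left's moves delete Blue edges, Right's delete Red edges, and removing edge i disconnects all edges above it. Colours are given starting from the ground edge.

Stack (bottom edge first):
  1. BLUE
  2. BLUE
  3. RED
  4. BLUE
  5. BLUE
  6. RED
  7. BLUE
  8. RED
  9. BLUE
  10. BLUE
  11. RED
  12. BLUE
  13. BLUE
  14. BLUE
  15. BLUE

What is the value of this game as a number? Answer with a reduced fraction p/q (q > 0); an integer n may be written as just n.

15071/8192

B: Left { 0 }, Right { · } gives simplest 1
BB: Left { 0, 1 }, Right { · } gives simplest 2
BBR: Left { 0, 1 }, Right { 2 } gives simplest 3/2
BBRB: Left { 0, 1, 3/2 }, Right { 2 } gives simplest 7/4
BBRBB: Left { 0, 1, 3/2, 7/4 }, Right { 2 } gives simplest 15/8
BBRBBR: Left { 0, 1, 3/2, 7/4 }, Right { 15/8, 2 } gives simplest 29/16
BBRBBRB: Left { 0, 1, 3/2, 7/4, 29/16 }, Right { 15/8, 2 } gives simplest 59/32
BBRBBRBR: Left { 0, 1, 3/2, 7/4, 29/16 }, Right { 59/32, 15/8, 2 } gives simplest 117/64
BBRBBRBRB: Left { 0, 1, 3/2, 7/4, 29/16, 117/64 }, Right { 59/32, 15/8, 2 } gives simplest 235/128
BBRBBRBRBB: Left { 0, 1, 3/2, 7/4, 29/16, 117/64, 235/128 }, Right { 59/32, 15/8, 2 } gives simplest 471/256
BBRBBRBRBBR: Left { 0, 1, 3/2, 7/4, 29/16, 117/64, 235/128 }, Right { 471/256, 59/32, 15/8, 2 } gives simplest 941/512
BBRBBRBRBBRB: Left { 0, 1, 3/2, 7/4, 29/16, 117/64, 235/128, 941/512 }, Right { 471/256, 59/32, 15/8, 2 } gives simplest 1883/1024
BBRBBRBRBBRBB: Left { 0, 1, 3/2, 7/4, 29/16, 117/64, 235/128, 941/512, 1883/1024 }, Right { 471/256, 59/32, 15/8, 2 } gives simplest 3767/2048
BBRBBRBRBBRBBB: Left { 0, 1, 3/2, 7/4, 29/16, 117/64, 235/128, 941/512, 1883/1024, 3767/2048 }, Right { 471/256, 59/32, 15/8, 2 } gives simplest 7535/4096
BBRBBRBRBBRBBBB: Left { 0, 1, 3/2, 7/4, 29/16, 117/64, 235/128, 941/512, 1883/1024, 3767/2048, 7535/4096 }, Right { 471/256, 59/32, 15/8, 2 } gives simplest 15071/8192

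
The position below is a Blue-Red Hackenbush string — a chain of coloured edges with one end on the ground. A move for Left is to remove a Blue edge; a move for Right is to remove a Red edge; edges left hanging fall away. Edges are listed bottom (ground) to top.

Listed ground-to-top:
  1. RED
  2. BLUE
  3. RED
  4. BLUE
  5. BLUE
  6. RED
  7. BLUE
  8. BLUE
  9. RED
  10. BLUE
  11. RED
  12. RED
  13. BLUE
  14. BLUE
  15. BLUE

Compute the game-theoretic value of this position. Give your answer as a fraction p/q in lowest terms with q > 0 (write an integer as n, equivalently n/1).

-9393/16384

Build v(s[:k]) for k = 1..15, string s = RED BLUE RED BLUE BLUE RED BLUE BLUE RED BLUE RED RED BLUE BLUE BLUE.
1 of 15 · R · max L −∞ · min R 0 → -1
2 of 15 · RB · max L -1 · min R 0 → -1/2
3 of 15 · RBR · max L -1 · min R -1/2 → -3/4
4 of 15 · RBRB · max L -3/4 · min R -1/2 → -5/8
5 of 15 · RBRBB · max L -5/8 · min R -1/2 → -9/16
6 of 15 · RBRBBR · max L -5/8 · min R -9/16 → -19/32
7 of 15 · RBRBBRB · max L -19/32 · min R -9/16 → -37/64
8 of 15 · RBRBBRBB · max L -37/64 · min R -9/16 → -73/128
9 of 15 · RBRBBRBBR · max L -37/64 · min R -73/128 → -147/256
10 of 15 · RBRBBRBBRB · max L -147/256 · min R -73/128 → -293/512
11 of 15 · RBRBBRBBRBR · max L -147/256 · min R -293/512 → -587/1024
12 of 15 · RBRBBRBBRBRR · max L -147/256 · min R -587/1024 → -1175/2048
13 of 15 · RBRBBRBBRBRRB · max L -1175/2048 · min R -587/1024 → -2349/4096
14 of 15 · RBRBBRBBRBRRBB · max L -2349/4096 · min R -587/1024 → -4697/8192
15 of 15 · RBRBBRBBRBRRBBB · max L -4697/8192 · min R -587/1024 → -9393/16384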